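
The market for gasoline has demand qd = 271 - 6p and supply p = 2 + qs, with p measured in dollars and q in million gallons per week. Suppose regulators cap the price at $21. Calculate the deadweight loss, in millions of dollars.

189

Rearranging supply gives qs = p - 2. Equilibrium: 271 - 6p = p - 2, so 273 = 7p and p* = 39, q* = 37.
Because the ceiling (21) lies below the market-clearing price, it is binding.
At p = 21: qd = 271 - 6·21 = 145 and qs = 21 - 2 = 19.
Quantity traded falls to 19. At q = 19 the demand price is (271 - 19)/6 = 42 and the supply price is 2 + 19 = 21.
Deadweight loss = ½ · (42 - 21) · (37 - 19) = ½ · 21 · 18 = 189.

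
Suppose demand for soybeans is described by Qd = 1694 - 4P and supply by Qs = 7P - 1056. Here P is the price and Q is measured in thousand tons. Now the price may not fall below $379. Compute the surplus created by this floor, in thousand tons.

1419

In a free market, 1694 - 4P = 7P - 1056 gives the equilibrium P* = 250, Q* = 694.
Since 379 > 250, the floor is binding.
At P = 379: Qd = 1694 - 4·379 = 178 and Qs = 7·379 - 1056 = 1597.
Surplus = Qs - Qd = 1597 - 178 = 1419.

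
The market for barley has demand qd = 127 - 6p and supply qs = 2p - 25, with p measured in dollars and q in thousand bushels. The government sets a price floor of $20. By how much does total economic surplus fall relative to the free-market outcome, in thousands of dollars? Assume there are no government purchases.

12

Setting quantity demanded equal to quantity supplied, 127 - 6p = 2p - 25, gives p* = 19 and q* = 13.
The floor of 20 is above the equilibrium price 19, so it binds.
At p = 20: qd = 127 - 6·20 = 7 and qs = 2·20 - 25 = 15.
Quantity traded falls to 7. At q = 7 the demand price is (127 - 7)/6 = 20 and the supply price is (25 + 7)/2 = 16.
Deadweight loss = ½ · (20 - 16) · (13 - 7) = ½ · 4 · 6 = 12.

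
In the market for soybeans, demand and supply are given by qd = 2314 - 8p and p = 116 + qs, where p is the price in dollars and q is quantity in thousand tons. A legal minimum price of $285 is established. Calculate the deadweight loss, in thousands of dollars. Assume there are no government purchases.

8100

Rearranging supply gives qs = p - 116. Equilibrium: 2314 - 8p = p - 116, so 2430 = 9p and p* = 270, q* = 154.
Since 285 > 270, the floor is binding.
At p = 285: qd = 2314 - 8·285 = 34 and qs = 285 - 116 = 169.
Quantity traded falls to 34. At q = 34 the demand price is (2314 - 34)/8 = 285 and the supply price is 116 + 34 = 150.
Deadweight loss = ½ · (285 - 150) · (154 - 34) = ½ · 135 · 120 = 8100.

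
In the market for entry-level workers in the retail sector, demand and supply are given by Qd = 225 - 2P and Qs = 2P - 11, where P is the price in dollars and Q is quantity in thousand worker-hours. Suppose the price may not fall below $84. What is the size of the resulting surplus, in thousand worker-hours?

Setting quantity demanded equal to quantity supplied, 225 - 2P = 2P - 11, gives P* = 59 and Q* = 107.
Because the floor (84) lies above the market-clearing price, it is binding.
At P = 84: Qd = 225 - 2·84 = 57 and Qs = 2·84 - 11 = 157.
Surplus = Qs - Qd = 157 - 57 = 100.

100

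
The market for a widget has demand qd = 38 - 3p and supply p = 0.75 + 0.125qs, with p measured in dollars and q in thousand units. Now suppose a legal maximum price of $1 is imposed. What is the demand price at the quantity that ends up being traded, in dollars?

Rearranging supply gives qs = 8p - 6. Equilibrium: 38 - 3p = 8p - 6, so 44 = 11p and p* = 4, q* = 26.
Since 1 < 4, the ceiling is binding.
At p = 1: qd = 38 - 3·1 = 35 and qs = 8·1 - 6 = 2.
Only 2 units reach the market. On the demand curve, the marginal buyer's willingness to pay at q = 2 is (38 - 2)/3 = 12.

12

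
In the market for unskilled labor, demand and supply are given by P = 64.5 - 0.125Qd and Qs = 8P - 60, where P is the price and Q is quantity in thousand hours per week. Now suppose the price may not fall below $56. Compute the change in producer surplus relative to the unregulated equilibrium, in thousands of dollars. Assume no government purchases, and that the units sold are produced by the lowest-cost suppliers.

-240

Rearranging demand gives Qd = 516 - 8P. Equilibrium: 516 - 8P = 8P - 60, so 576 = 16P and P* = 36, Q* = 228.
Because the floor (56) lies above the market-clearing price, it is binding.
At P = 56: Qd = 516 - 8·56 = 68 and Qs = 8·56 - 60 = 388.
Producer surplus without the control is ½ · (36 - 7.5) · 228 = 3249.
With the floor, 68 units are sold at 56. The supply price at Q = 68 is 16, so PS = ½ · [(56 - 7.5) + (56 - 16)] · 68 = 3009.
Change in producer surplus = 3009 - 3249 = -240.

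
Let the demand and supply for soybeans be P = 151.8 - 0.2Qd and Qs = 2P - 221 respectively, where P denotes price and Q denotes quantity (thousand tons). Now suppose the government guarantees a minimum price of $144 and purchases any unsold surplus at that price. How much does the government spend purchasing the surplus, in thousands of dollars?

Rearranging demand gives Qd = 759 - 5P. Without the control the market clears where 759 - 5P = 2P - 221, i.e. P* = 140 and Q* = 59.
The floor of 144 is above the equilibrium price 140, so it binds.
At P = 144: Qd = 759 - 5·144 = 39 and Qs = 2·144 - 221 = 67.
Surplus = Qs - Qd = 28.
Government expenditure = surplus × support price = 28 × 144 = 4032.

4032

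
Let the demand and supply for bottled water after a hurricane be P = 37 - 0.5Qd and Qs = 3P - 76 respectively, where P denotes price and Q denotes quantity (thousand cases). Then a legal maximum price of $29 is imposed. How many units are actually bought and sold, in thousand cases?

Rearranging demand gives Qd = 74 - 2P. Setting quantity demanded equal to quantity supplied, 74 - 2P = 3P - 76, gives P* = 30 and Q* = 14.
The ceiling of 29 is below the equilibrium price 30, so it binds.
At P = 29: Qd = 74 - 2·29 = 16 and Qs = 3·29 - 76 = 11.
The quantity actually transacted is the short side, supply: 11.

11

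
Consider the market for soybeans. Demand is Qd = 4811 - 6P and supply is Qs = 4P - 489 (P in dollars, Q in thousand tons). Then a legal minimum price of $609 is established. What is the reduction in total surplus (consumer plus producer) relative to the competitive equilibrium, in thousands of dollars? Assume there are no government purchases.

46807.5

Equilibrium: 4811 - 6P = 4P - 489, so 5300 = 10P and P* = 530, Q* = 1631.
The floor of 609 is above the equilibrium price 530, so it binds.
At P = 609: Qd = 4811 - 6·609 = 1157 and Qs = 4·609 - 489 = 1947.
Quantity traded falls to 1157. At Q = 1157 the demand price is (4811 - 1157)/6 = 609 and the supply price is (489 + 1157)/4 = 411.5.
Deadweight loss = ½ · (609 - 411.5) · (1631 - 1157) = ½ · 197.5 · 474 = 46807.5.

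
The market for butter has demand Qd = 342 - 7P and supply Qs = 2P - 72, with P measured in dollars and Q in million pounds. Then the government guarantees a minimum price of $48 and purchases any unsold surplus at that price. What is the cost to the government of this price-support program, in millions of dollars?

Without the control the market clears where 342 - 7P = 2P - 72, i.e. P* = 46 and Q* = 20.
Since 48 > 46, the floor is binding.
At P = 48: Qd = 342 - 7·48 = 6 and Qs = 2·48 - 72 = 24.
Surplus = Qs - Qd = 18.
Government expenditure = surplus × support price = 18 × 48 = 864.

864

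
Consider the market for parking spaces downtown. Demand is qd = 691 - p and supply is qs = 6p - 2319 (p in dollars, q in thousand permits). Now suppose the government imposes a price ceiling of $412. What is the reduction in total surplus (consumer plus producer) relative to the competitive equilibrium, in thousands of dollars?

In a free market, 691 - p = 6p - 2319 gives the equilibrium p* = 430, q* = 261.
Since 412 < 430, the ceiling is binding.
At p = 412: qd = 691 - 412 = 279 and qs = 6·412 - 2319 = 153.
Quantity traded falls to 153. At q = 153 the demand price is 691 - 153 = 538 and the supply price is (2319 + 153)/6 = 412.
Deadweight loss = ½ · (538 - 412) · (261 - 153) = ½ · 126 · 108 = 6804.

6804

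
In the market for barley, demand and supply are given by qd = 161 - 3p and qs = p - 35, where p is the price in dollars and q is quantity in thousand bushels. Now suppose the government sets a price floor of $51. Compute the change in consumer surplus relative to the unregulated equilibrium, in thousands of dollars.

In a free market, 161 - 3p = p - 35 gives the equilibrium p* = 49, q* = 14.
The floor of 51 is above the equilibrium price 49, so it binds.
At p = 51: qd = 161 - 3·51 = 8 and qs = 51 - 35 = 16.
Consumer surplus without the control is ½ · (161/3 - 49) · 14 = 98/3.
With the floor, consumers buy 8 units at 51, so CS = ½ · (161/3 - 51) · 8 = 32/3.
Change in consumer surplus = 32/3 - 98/3 = -22.

-22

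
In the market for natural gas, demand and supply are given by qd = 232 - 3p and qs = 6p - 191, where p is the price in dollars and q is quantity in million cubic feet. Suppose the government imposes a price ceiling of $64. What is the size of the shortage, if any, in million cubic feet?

0

Setting quantity demanded equal to quantity supplied, 232 - 3p = 6p - 191, gives p* = 47 and q* = 91.
The ceiling of 64 is above the equilibrium price 47, so it is not binding; the market clears at p* = 47, q* = 91.
Since the control does not bind, there is no shortage.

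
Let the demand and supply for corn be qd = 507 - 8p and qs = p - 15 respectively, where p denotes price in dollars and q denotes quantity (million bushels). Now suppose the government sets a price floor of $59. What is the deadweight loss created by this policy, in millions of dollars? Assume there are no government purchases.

Setting quantity demanded equal to quantity supplied, 507 - 8p = p - 15, gives p* = 58 and q* = 43.
The floor of 59 is above the equilibrium price 58, so it binds.
At p = 59: qd = 507 - 8·59 = 35 and qs = 59 - 15 = 44.
Quantity traded falls to 35. At q = 35 the demand price is (507 - 35)/8 = 59 and the supply price is 15 + 35 = 50.
Deadweight loss = ½ · (59 - 50) · (43 - 35) = ½ · 9 · 8 = 36.

36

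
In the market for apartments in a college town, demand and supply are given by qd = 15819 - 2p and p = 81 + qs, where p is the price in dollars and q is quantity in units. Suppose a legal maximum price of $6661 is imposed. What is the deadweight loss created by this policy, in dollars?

Rearranging supply gives qs = p - 81. Without the control the market clears where 15819 - 2p = p - 81, i.e. p* = 5300 and q* = 5219.
The ceiling of 6661 is above the equilibrium price 5300, so it is not binding; the market clears at p* = 5300, q* = 5219.
Since the control does not bind, no trades are prevented and deadweight loss is zero.

0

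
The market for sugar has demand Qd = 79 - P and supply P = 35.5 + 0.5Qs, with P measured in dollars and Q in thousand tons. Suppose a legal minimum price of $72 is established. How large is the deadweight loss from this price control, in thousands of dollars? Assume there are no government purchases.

363

Rearranging supply gives Qs = 2P - 71. Equilibrium: 79 - P = 2P - 71, so 150 = 3P and P* = 50, Q* = 29.
The floor of 72 is above the equilibrium price 50, so it binds.
At P = 72: Qd = 79 - 72 = 7 and Qs = 2·72 - 71 = 73.
Quantity traded falls to 7. At Q = 7 the demand price is 79 - 7 = 72 and the supply price is (71 + 7)/2 = 39.
Deadweight loss = ½ · (72 - 39) · (29 - 7) = ½ · 33 · 22 = 363.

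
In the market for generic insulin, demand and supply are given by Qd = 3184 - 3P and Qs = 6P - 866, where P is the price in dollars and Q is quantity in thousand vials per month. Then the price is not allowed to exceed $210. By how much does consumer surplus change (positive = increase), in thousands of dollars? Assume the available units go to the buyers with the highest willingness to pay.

-251040

Equilibrium: 3184 - 3P = 6P - 866, so 4050 = 9P and P* = 450, Q* = 1834.
Since 210 < 450, the ceiling is binding.
At P = 210: Qd = 3184 - 3·210 = 2554 and Qs = 6·210 - 866 = 394.
Consumer surplus without the control is ½ · (3184/3 - 450) · 1834 = 1681778/3.
With the ceiling, 394 units are sold at 210 (assume they go to the highest-value buyers). The demand price at Q = 394 is 930, so CS = ½ · [(3184/3 - 210) + (930 - 210)] · 394 = 928658/3.
Change in consumer surplus = 928658/3 - 1681778/3 = -251040.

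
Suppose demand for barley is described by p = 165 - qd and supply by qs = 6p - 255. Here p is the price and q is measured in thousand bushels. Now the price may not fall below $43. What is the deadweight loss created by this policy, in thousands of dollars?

Rearranging demand gives qd = 165 - p. Without the control the market clears where 165 - p = 6p - 255, i.e. p* = 60 and q* = 105.
The floor of 43 is below the equilibrium price 60, so it is not binding; the market clears at p* = 60, q* = 105.
Since the control does not bind, no trades are prevented and deadweight loss is zero.

0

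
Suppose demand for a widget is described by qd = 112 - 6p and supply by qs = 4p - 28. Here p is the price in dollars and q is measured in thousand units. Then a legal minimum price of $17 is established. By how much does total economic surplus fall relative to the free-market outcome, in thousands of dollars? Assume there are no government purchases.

67.5

In a free market, 112 - 6p = 4p - 28 gives the equilibrium p* = 14, q* = 28.
Since 17 > 14, the floor is binding.
At p = 17: qd = 112 - 6·17 = 10 and qs = 4·17 - 28 = 40.
Quantity traded falls to 10. At q = 10 the demand price is (112 - 10)/6 = 17 and the supply price is (28 + 10)/4 = 9.5.
Deadweight loss = ½ · (17 - 9.5) · (28 - 10) = ½ · 7.5 · 18 = 67.5.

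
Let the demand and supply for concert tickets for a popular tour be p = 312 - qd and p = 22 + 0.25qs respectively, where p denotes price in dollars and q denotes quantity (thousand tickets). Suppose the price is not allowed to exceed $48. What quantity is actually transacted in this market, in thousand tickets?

Rearranging demand gives qd = 312 - p; rearranging supply gives qs = 4p - 88. Without the control the market clears where 312 - p = 4p - 88, i.e. p* = 80 and q* = 232.
The ceiling of 48 is below the equilibrium price 80, so it binds.
At p = 48: qd = 312 - 48 = 264 and qs = 4·48 - 88 = 104.
The quantity actually transacted is the short side, supply: 104.

104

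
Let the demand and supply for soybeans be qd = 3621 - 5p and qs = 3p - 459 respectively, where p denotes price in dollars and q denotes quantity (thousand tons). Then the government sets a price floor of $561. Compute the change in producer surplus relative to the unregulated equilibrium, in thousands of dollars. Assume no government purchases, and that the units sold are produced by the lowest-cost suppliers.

30778.5

Without the control the market clears where 3621 - 5p = 3p - 459, i.e. p* = 510 and q* = 1071.
The floor of 561 is above the equilibrium price 510, so it binds.
At p = 561: qd = 3621 - 5·561 = 816 and qs = 3·561 - 459 = 1224.
Producer surplus without the control is ½ · (510 - 153) · 1071 = 191173.5.
With the floor, 816 units are sold at 561. The supply price at q = 816 is 425, so PS = ½ · [(561 - 153) + (561 - 425)] · 816 = 221952.
Change in producer surplus = 221952 - 191173.5 = 30778.5.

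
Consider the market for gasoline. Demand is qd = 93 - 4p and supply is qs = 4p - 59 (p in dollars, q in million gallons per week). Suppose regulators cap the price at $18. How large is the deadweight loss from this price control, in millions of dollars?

4

Setting quantity demanded equal to quantity supplied, 93 - 4p = 4p - 59, gives p* = 19 and q* = 17.
The ceiling of 18 is below the equilibrium price 19, so it binds.
At p = 18: qd = 93 - 4·18 = 21 and qs = 4·18 - 59 = 13.
Quantity traded falls to 13. At q = 13 the demand price is (93 - 13)/4 = 20 and the supply price is (59 + 13)/4 = 18.
Deadweight loss = ½ · (20 - 18) · (17 - 13) = ½ · 2 · 4 = 4.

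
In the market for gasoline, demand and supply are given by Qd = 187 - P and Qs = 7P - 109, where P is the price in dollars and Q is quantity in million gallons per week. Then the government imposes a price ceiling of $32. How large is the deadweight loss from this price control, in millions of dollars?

Without the control the market clears where 187 - P = 7P - 109, i.e. P* = 37 and Q* = 150.
Because the ceiling (32) lies below the market-clearing price, it is binding.
At P = 32: Qd = 187 - 32 = 155 and Qs = 7·32 - 109 = 115.
Quantity traded falls to 115. At Q = 115 the demand price is 187 - 115 = 72 and the supply price is (109 + 115)/7 = 32.
Deadweight loss = ½ · (72 - 32) · (150 - 115) = ½ · 40 · 35 = 700.

700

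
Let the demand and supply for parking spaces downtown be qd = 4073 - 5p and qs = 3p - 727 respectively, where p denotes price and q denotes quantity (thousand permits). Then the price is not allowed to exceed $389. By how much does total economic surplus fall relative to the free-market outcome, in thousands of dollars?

106850.4

Equilibrium: 4073 - 5p = 3p - 727, so 4800 = 8p and p* = 600, q* = 1073.
The ceiling of 389 is below the equilibrium price 600, so it binds.
At p = 389: qd = 4073 - 5·389 = 2128 and qs = 3·389 - 727 = 440.
Quantity traded falls to 440. At q = 440 the demand price is (4073 - 440)/5 = 726.6 and the supply price is (727 + 440)/3 = 389.
Deadweight loss = ½ · (726.6 - 389) · (1073 - 440) = ½ · 337.6 · 633 = 106850.4.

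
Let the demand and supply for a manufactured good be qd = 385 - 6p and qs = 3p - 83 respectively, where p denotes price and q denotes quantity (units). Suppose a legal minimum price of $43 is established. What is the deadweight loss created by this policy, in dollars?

Without the control the market clears where 385 - 6p = 3p - 83, i.e. p* = 52 and q* = 73.
Since 43 is below p* = 52, the floor does not bind and the free-market outcome prevails.
Since the control does not bind, no trades are prevented and deadweight loss is zero.

0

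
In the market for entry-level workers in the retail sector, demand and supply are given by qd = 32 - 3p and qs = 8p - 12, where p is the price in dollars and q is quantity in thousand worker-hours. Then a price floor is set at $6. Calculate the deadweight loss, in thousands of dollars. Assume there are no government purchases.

In a free market, 32 - 3p = 8p - 12 gives the equilibrium p* = 4, q* = 20.
Because the floor (6) lies above the market-clearing price, it is binding.
At p = 6: qd = 32 - 3·6 = 14 and qs = 8·6 - 12 = 36.
Quantity traded falls to 14. At q = 14 the demand price is (32 - 14)/3 = 6 and the supply price is (12 + 14)/8 = 3.25.
Deadweight loss = ½ · (6 - 3.25) · (20 - 14) = ½ · 2.75 · 6 = 8.25.

8.25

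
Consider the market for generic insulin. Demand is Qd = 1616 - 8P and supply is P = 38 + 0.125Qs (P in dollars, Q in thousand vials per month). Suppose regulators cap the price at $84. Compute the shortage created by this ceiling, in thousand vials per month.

Rearranging supply gives Qs = 8P - 304. Without the control the market clears where 1616 - 8P = 8P - 304, i.e. P* = 120 and Q* = 656.
The ceiling of 84 is below the equilibrium price 120, so it binds.
At P = 84: Qd = 1616 - 8·84 = 944 and Qs = 8·84 - 304 = 368.
Shortage = Qd - Qs = 944 - 368 = 576.

576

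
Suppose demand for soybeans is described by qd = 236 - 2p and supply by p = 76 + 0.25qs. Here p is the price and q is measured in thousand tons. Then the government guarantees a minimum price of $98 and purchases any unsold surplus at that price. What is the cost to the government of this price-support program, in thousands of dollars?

4704

Rearranging supply gives qs = 4p - 304. Setting quantity demanded equal to quantity supplied, 236 - 2p = 4p - 304, gives p* = 90 and q* = 56.
The floor of 98 is above the equilibrium price 90, so it binds.
At p = 98: qd = 236 - 2·98 = 40 and qs = 4·98 - 304 = 88.
Surplus = qs - qd = 48.
Government expenditure = surplus × support price = 48 × 98 = 4704.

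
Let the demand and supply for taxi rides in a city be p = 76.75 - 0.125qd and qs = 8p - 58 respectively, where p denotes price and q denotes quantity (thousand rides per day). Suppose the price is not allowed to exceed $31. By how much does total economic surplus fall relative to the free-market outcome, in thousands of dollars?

Rearranging demand gives qd = 614 - 8p. Without the control the market clears where 614 - 8p = 8p - 58, i.e. p* = 42 and q* = 278.
Since 31 < 42, the ceiling is binding.
At p = 31: qd = 614 - 8·31 = 366 and qs = 8·31 - 58 = 190.
Quantity traded falls to 190. At q = 190 the demand price is (614 - 190)/8 = 53 and the supply price is (58 + 190)/8 = 31.
Deadweight loss = ½ · (53 - 31) · (278 - 190) = ½ · 22 · 88 = 968.

968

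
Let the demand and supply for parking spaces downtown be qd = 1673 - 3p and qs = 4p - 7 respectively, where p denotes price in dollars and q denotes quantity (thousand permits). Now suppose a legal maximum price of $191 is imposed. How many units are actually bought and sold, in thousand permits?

757

Equilibrium: 1673 - 3p = 4p - 7, so 1680 = 7p and p* = 240, q* = 953.
Since 191 < 240, the ceiling is binding.
At p = 191: qd = 1673 - 3·191 = 1100 and qs = 4·191 - 7 = 757.
The quantity actually transacted is the short side, supply: 757.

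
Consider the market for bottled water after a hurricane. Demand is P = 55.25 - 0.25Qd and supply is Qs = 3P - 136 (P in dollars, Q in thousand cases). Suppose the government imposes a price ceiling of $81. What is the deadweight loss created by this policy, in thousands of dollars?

Rearranging demand gives Qd = 221 - 4P. In a free market, 221 - 4P = 3P - 136 gives the equilibrium P* = 51, Q* = 17.
The ceiling of 81 is above the equilibrium price 51, so it is not binding; the market clears at P* = 51, Q* = 17.
Since the control does not bind, no trades are prevented and deadweight loss is zero.

0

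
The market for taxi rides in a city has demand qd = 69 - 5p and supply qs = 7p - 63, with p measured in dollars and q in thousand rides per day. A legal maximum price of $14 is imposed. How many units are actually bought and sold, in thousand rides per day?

Setting quantity demanded equal to quantity supplied, 69 - 5p = 7p - 63, gives p* = 11 and q* = 14.
The ceiling of 14 is above the equilibrium price 11, so it is not binding; the market clears at p* = 11, q* = 14.

14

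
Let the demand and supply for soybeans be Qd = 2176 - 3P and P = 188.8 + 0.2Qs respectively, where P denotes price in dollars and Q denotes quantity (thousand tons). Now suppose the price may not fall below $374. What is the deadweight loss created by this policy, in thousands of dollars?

Rearranging supply gives Qs = 5P - 944. Equilibrium: 2176 - 3P = 5P - 944, so 3120 = 8P and P* = 390, Q* = 1006.
The floor of 374 is below the equilibrium price 390, so it is not binding; the market clears at P* = 390, Q* = 1006.
Since the control does not bind, no trades are prevented and deadweight loss is zero.

0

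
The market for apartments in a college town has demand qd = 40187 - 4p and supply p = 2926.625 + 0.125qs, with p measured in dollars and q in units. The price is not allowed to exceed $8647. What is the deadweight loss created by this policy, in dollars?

Rearranging supply gives qs = 8p - 23413. In a free market, 40187 - 4p = 8p - 23413 gives the equilibrium p* = 5300, q* = 18987.
The ceiling of 8647 is above the equilibrium price 5300, so it is not binding; the market clears at p* = 5300, q* = 18987.
Since the control does not bind, no trades are prevented and deadweight loss is zero.

0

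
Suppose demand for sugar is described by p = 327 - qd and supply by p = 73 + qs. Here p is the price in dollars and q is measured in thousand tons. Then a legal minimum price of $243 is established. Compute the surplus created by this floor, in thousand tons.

Rearranging demand gives qd = 327 - p; rearranging supply gives qs = p - 73. Setting quantity demanded equal to quantity supplied, 327 - p = p - 73, gives p* = 200 and q* = 127.
The floor of 243 is above the equilibrium price 200, so it binds.
At p = 243: qd = 327 - 243 = 84 and qs = 243 - 73 = 170.
Surplus = qs - qd = 170 - 84 = 86.

86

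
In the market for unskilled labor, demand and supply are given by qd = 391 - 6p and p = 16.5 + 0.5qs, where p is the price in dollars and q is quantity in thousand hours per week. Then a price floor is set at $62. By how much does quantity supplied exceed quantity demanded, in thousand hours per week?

72

Rearranging supply gives qs = 2p - 33. In a free market, 391 - 6p = 2p - 33 gives the equilibrium p* = 53, q* = 73.
Because the floor (62) lies above the market-clearing price, it is binding.
At p = 62: qd = 391 - 6·62 = 19 and qs = 2·62 - 33 = 91.
Surplus = qs - qd = 91 - 19 = 72.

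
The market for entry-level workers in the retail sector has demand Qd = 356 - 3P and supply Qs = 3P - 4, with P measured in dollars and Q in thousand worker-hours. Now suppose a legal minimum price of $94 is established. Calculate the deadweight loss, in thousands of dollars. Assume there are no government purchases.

3468

Setting quantity demanded equal to quantity supplied, 356 - 3P = 3P - 4, gives P* = 60 and Q* = 176.
The floor of 94 is above the equilibrium price 60, so it binds.
At P = 94: Qd = 356 - 3·94 = 74 and Qs = 3·94 - 4 = 278.
Quantity traded falls to 74. At Q = 74 the demand price is (356 - 74)/3 = 94 and the supply price is (4 + 74)/3 = 26.
Deadweight loss = ½ · (94 - 26) · (176 - 74) = ½ · 68 · 102 = 3468.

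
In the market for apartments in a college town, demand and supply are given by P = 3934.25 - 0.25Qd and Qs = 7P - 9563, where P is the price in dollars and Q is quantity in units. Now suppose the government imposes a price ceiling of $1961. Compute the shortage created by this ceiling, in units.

Rearranging demand gives Qd = 15737 - 4P. Equilibrium: 15737 - 4P = 7P - 9563, so 25300 = 11P and P* = 2300, Q* = 6537.
The ceiling of 1961 is below the equilibrium price 2300, so it binds.
At P = 1961: Qd = 15737 - 4·1961 = 7893 and Qs = 7·1961 - 9563 = 4164.
Shortage = Qd - Qs = 7893 - 4164 = 3729.

3729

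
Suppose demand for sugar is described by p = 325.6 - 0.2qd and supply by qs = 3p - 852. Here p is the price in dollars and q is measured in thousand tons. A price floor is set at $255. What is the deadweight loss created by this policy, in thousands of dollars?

0

Rearranging demand gives qd = 1628 - 5p. Without the control the market clears where 1628 - 5p = 3p - 852, i.e. p* = 310 and q* = 78.
Since 255 is below p* = 310, the floor does not bind and the free-market outcome prevails.
Since the control does not bind, no trades are prevented and deadweight loss is zero.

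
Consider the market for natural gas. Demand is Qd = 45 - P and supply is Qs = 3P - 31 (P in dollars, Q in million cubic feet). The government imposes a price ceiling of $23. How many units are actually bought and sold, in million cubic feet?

26

Setting quantity demanded equal to quantity supplied, 45 - P = 3P - 31, gives P* = 19 and Q* = 26.
The ceiling of 23 is above the equilibrium price 19, so it is not binding; the market clears at P* = 19, Q* = 26.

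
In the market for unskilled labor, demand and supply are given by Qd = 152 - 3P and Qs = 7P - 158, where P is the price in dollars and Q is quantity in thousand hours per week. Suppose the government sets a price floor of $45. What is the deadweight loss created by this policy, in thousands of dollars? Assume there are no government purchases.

420

Without the control the market clears where 152 - 3P = 7P - 158, i.e. P* = 31 and Q* = 59.
Because the floor (45) lies above the market-clearing price, it is binding.
At P = 45: Qd = 152 - 3·45 = 17 and Qs = 7·45 - 158 = 157.
Quantity traded falls to 17. At Q = 17 the demand price is (152 - 17)/3 = 45 and the supply price is (158 + 17)/7 = 25.
Deadweight loss = ½ · (45 - 25) · (59 - 17) = ½ · 20 · 42 = 420.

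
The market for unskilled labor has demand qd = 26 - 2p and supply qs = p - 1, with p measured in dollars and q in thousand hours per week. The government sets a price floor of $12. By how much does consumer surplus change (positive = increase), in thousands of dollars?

-15

Without the control the market clears where 26 - 2p = p - 1, i.e. p* = 9 and q* = 8.
The floor of 12 is above the equilibrium price 9, so it binds.
At p = 12: qd = 26 - 2·12 = 2 and qs = 12 - 1 = 11.
Consumer surplus without the control is ½ · (13 - 9) · 8 = 16.
With the floor, consumers buy 2 units at 12, so CS = ½ · (13 - 12) · 2 = 1.
Change in consumer surplus = 1 - 16 = -15.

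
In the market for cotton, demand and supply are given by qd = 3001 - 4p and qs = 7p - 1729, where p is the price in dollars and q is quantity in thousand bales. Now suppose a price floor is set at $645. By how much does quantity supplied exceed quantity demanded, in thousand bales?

2365

Equilibrium: 3001 - 4p = 7p - 1729, so 4730 = 11p and p* = 430, q* = 1281.
The floor of 645 is above the equilibrium price 430, so it binds.
At p = 645: qd = 3001 - 4·645 = 421 and qs = 7·645 - 1729 = 2786.
Surplus = qs - qd = 2786 - 421 = 2365.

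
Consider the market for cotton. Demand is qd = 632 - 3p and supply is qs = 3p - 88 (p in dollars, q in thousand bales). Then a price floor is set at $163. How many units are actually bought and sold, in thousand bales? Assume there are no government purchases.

143

In a free market, 632 - 3p = 3p - 88 gives the equilibrium p* = 120, q* = 272.
Since 163 > 120, the floor is binding.
At p = 163: qd = 632 - 3·163 = 143 and qs = 3·163 - 88 = 401.
The quantity actually transacted is the short side, demand: 143.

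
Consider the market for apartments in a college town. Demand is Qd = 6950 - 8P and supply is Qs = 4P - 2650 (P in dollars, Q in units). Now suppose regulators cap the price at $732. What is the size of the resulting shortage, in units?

Setting quantity demanded equal to quantity supplied, 6950 - 8P = 4P - 2650, gives P* = 800 and Q* = 550.
The ceiling of 732 is below the equilibrium price 800, so it binds.
At P = 732: Qd = 6950 - 8·732 = 1094 and Qs = 4·732 - 2650 = 278.
Shortage = Qd - Qs = 1094 - 278 = 816.

816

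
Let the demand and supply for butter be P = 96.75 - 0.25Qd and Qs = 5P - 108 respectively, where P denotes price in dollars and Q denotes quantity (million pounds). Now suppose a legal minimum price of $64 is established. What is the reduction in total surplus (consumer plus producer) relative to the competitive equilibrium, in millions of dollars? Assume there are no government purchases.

291.6

Rearranging demand gives Qd = 387 - 4P. Equilibrium: 387 - 4P = 5P - 108, so 495 = 9P and P* = 55, Q* = 167.
The floor of 64 is above the equilibrium price 55, so it binds.
At P = 64: Qd = 387 - 4·64 = 131 and Qs = 5·64 - 108 = 212.
Quantity traded falls to 131. At Q = 131 the demand price is (387 - 131)/4 = 64 and the supply price is (108 + 131)/5 = 47.8.
Deadweight loss = ½ · (64 - 47.8) · (167 - 131) = ½ · 16.2 · 36 = 291.6.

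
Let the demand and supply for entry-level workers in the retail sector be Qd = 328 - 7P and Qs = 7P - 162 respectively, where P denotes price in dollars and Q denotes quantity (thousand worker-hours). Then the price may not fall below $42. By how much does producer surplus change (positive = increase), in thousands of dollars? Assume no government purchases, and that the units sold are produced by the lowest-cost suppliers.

66.5

Without the control the market clears where 328 - 7P = 7P - 162, i.e. P* = 35 and Q* = 83.
The floor of 42 is above the equilibrium price 35, so it binds.
At P = 42: Qd = 328 - 7·42 = 34 and Qs = 7·42 - 162 = 132.
Producer surplus without the control is ½ · (35 - 162/7) · 83 = 6889/14.
With the floor, 34 units are sold at 42. The supply price at Q = 34 is 28, so PS = ½ · [(42 - 162/7) + (42 - 28)] · 34 = 3910/7.
Change in producer surplus = 3910/7 - 6889/14 = 66.5.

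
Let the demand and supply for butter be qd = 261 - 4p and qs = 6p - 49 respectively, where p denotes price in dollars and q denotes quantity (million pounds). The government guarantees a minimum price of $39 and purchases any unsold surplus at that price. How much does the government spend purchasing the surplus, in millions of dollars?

3120

Without the control the market clears where 261 - 4p = 6p - 49, i.e. p* = 31 and q* = 137.
Because the floor (39) lies above the market-clearing price, it is binding.
At p = 39: qd = 261 - 4·39 = 105 and qs = 6·39 - 49 = 185.
Surplus = qs - qd = 80.
Government expenditure = surplus × support price = 80 × 39 = 3120.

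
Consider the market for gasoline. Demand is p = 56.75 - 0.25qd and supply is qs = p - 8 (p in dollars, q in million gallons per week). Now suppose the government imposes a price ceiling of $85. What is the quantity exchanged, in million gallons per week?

Rearranging demand gives qd = 227 - 4p. Equilibrium: 227 - 4p = p - 8, so 235 = 5p and p* = 47, q* = 39.
The ceiling of 85 is above the equilibrium price 47, so it is not binding; the market clears at p* = 47, q* = 39.

39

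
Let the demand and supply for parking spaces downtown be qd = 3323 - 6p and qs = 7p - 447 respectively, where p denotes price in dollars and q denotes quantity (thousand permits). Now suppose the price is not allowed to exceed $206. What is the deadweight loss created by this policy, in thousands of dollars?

In a free market, 3323 - 6p = 7p - 447 gives the equilibrium p* = 290, q* = 1583.
Because the ceiling (206) lies below the market-clearing price, it is binding.
At p = 206: qd = 3323 - 6·206 = 2087 and qs = 7·206 - 447 = 995.
Quantity traded falls to 995. At q = 995 the demand price is (3323 - 995)/6 = 388 and the supply price is (447 + 995)/7 = 206.
Deadweight loss = ½ · (388 - 206) · (1583 - 995) = ½ · 182 · 588 = 53508.

53508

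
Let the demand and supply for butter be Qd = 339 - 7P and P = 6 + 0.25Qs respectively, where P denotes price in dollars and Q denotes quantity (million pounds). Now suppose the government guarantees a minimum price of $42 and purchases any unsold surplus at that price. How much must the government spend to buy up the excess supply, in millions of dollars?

Rearranging supply gives Qs = 4P - 24. Equilibrium: 339 - 7P = 4P - 24, so 363 = 11P and P* = 33, Q* = 108.
Because the floor (42) lies above the market-clearing price, it is binding.
At P = 42: Qd = 339 - 7·42 = 45 and Qs = 4·42 - 24 = 144.
Surplus = Qs - Qd = 99.
Government expenditure = surplus × support price = 99 × 42 = 4158.

4158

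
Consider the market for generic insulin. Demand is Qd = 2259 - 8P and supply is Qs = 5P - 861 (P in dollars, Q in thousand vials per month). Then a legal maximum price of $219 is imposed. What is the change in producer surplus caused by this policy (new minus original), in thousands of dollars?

-6016.5

Without the control the market clears where 2259 - 8P = 5P - 861, i.e. P* = 240 and Q* = 339.
The ceiling of 219 is below the equilibrium price 240, so it binds.
At P = 219: Qd = 2259 - 8·219 = 507 and Qs = 5·219 - 861 = 234.
Producer surplus without the control is ½ · (240 - 172.2) · 339 = 11492.1.
With the ceiling, producers sell 234 units at 219, so PS = ½ · (219 - 172.2) · 234 = 5475.6.
Change in producer surplus = 5475.6 - 11492.1 = -6016.5.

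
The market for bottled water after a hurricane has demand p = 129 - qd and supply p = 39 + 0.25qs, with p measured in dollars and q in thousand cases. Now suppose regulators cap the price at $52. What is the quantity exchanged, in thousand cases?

Rearranging demand gives qd = 129 - p; rearranging supply gives qs = 4p - 156. Without the control the market clears where 129 - p = 4p - 156, i.e. p* = 57 and q* = 72.
Since 52 < 57, the ceiling is binding.
At p = 52: qd = 129 - 52 = 77 and qs = 4·52 - 156 = 52.
The quantity actually transacted is the short side, supply: 52.

52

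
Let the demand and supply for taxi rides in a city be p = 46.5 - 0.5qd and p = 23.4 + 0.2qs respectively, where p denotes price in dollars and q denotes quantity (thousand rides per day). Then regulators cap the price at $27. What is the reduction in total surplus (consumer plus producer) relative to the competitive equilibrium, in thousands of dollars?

Rearranging demand gives qd = 93 - 2p; rearranging supply gives qs = 5p - 117. Setting quantity demanded equal to quantity supplied, 93 - 2p = 5p - 117, gives p* = 30 and q* = 33.
The ceiling of 27 is below the equilibrium price 30, so it binds.
At p = 27: qd = 93 - 2·27 = 39 and qs = 5·27 - 117 = 18.
Quantity traded falls to 18. At q = 18 the demand price is (93 - 18)/2 = 37.5 and the supply price is (117 + 18)/5 = 27.
Deadweight loss = ½ · (37.5 - 27) · (33 - 18) = ½ · 10.5 · 15 = 78.75.

78.75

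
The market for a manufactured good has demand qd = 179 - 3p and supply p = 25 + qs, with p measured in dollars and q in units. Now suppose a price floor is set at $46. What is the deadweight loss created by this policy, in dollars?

0

Rearranging supply gives qs = p - 25. Equilibrium: 179 - 3p = p - 25, so 204 = 4p and p* = 51, q* = 26.
Since 46 is below p* = 51, the floor does not bind and the free-market outcome prevails.
Since the control does not bind, no trades are prevented and deadweight loss is zero.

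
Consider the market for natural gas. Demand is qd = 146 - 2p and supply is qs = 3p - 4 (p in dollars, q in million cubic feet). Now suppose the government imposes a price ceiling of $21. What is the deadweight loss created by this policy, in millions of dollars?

In a free market, 146 - 2p = 3p - 4 gives the equilibrium p* = 30, q* = 86.
Since 21 < 30, the ceiling is binding.
At p = 21: qd = 146 - 2·21 = 104 and qs = 3·21 - 4 = 59.
Quantity traded falls to 59. At q = 59 the demand price is (146 - 59)/2 = 43.5 and the supply price is (4 + 59)/3 = 21.
Deadweight loss = ½ · (43.5 - 21) · (86 - 59) = ½ · 22.5 · 27 = 303.75.

303.75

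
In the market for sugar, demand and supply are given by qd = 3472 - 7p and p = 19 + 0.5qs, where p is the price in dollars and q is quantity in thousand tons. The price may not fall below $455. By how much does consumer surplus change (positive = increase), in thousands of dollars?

-33442.5

Rearranging supply gives qs = 2p - 38. Without the control the market clears where 3472 - 7p = 2p - 38, i.e. p* = 390 and q* = 742.
Since 455 > 390, the floor is binding.
At p = 455: qd = 3472 - 7·455 = 287 and qs = 2·455 - 38 = 872.
Consumer surplus without the control is ½ · (496 - 390) · 742 = 39326.
With the floor, consumers buy 287 units at 455, so CS = ½ · (496 - 455) · 287 = 5883.5.
Change in consumer surplus = 5883.5 - 39326 = -33442.5.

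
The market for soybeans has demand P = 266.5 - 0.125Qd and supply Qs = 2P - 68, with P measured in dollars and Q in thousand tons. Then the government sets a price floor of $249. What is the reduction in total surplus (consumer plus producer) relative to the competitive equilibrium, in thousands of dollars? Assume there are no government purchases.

16820

Rearranging demand gives Qd = 2132 - 8P. In a free market, 2132 - 8P = 2P - 68 gives the equilibrium P* = 220, Q* = 372.
The floor of 249 is above the equilibrium price 220, so it binds.
At P = 249: Qd = 2132 - 8·249 = 140 and Qs = 2·249 - 68 = 430.
Quantity traded falls to 140. At Q = 140 the demand price is (2132 - 140)/8 = 249 and the supply price is (68 + 140)/2 = 104.
Deadweight loss = ½ · (249 - 104) · (372 - 140) = ½ · 145 · 232 = 16820.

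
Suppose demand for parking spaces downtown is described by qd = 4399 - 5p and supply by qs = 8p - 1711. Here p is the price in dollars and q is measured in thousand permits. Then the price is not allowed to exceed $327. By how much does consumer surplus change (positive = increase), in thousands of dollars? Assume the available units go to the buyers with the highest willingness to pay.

-1458.6

Equilibrium: 4399 - 5p = 8p - 1711, so 6110 = 13p and p* = 470, q* = 2049.
The ceiling of 327 is below the equilibrium price 470, so it binds.
At p = 327: qd = 4399 - 5·327 = 2764 and qs = 8·327 - 1711 = 905.
Consumer surplus without the control is ½ · (879.8 - 470) · 2049 = 419840.1.
With the ceiling, 905 units are sold at 327 (assume they go to the highest-value buyers). The demand price at q = 905 is 698.8, so CS = ½ · [(879.8 - 327) + (698.8 - 327)] · 905 = 418381.5.
Change in consumer surplus = 418381.5 - 419840.1 = -1458.6.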